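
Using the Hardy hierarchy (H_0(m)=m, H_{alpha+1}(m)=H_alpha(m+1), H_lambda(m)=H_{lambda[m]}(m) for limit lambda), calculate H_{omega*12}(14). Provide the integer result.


H_{omega*12}(14):
For the Hardy hierarchy, H_{omega*k}(n) = 2^k * n.
2^12 = 4096.
4096 * 14 = 57344

57344


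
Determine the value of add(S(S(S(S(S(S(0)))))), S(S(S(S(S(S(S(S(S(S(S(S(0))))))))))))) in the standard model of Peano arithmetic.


add(S^6(0), S^12(0)):
S^6(0) = 6
S^12(0) = 12
6 + 12 = 18

18


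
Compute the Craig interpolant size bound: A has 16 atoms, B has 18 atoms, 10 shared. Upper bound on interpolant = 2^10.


Shared atoms = 10
Craig interpolant size bound = 2^10
= 1024

1024


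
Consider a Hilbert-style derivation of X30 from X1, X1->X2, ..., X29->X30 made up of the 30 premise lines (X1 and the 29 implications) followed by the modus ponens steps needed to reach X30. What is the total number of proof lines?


We have 30 premise lines: X1 and 29 implications.
Each implication is detached once by MP, giving 29 MP lines.
30 premise lines + 29 MP lines = 59 total lines.

59


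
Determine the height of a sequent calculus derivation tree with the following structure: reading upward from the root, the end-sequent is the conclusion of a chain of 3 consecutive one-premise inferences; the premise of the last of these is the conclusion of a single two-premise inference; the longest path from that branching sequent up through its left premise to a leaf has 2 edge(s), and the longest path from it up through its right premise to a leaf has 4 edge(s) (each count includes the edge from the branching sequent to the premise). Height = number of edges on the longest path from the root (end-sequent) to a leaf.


Longest path through the left premise: 2 edges (measured from the branching sequent)
Longest path through the right premise: 4 edges
Height of the subtree rooted at the branching sequent: max(2, 4) = 4
The branching sequent sits 3 edges above the root (the chain of one-premise inferences), so height = 4 + 3 = 7

7


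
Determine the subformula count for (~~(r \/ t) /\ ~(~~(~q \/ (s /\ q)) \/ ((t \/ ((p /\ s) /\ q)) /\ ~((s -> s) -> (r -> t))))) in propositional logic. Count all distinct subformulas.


Formula: (~~(r \/ t) /\ ~(~~(~q \/ (s /\ q)) \/ ((t \/ ((p /\ s) /\ q)) /\ ~((s -> s) -> (r -> t)))))
Subformulas found:
  1. r
  2. q
  3. s
  4. t
  5. p
  6. ~q
  7. (p /\ s)
  8. (r \/ t)
  9. (s /\ q)
  10. (r -> t)
  11. (s -> s)
  12. ~(r \/ t)
  13. ~~(r \/ t)
  14. ((p /\ s) /\ q)
  15. (~q \/ (s /\ q))
  16. ~(~q \/ (s /\ q))
  17. ~~(~q \/ (s /\ q))
  18. ((s -> s) -> (r -> t))
  19. (t \/ ((p /\ s) /\ q))
  20. ~((s -> s) -> (r -> t))
  21. ((t \/ ((p /\ s) /\ q)) /\ ~((s -> s) -> (r -> t)))
  22. (~~(~q \/ (s /\ q)) \/ ((t \/ ((p /\ s) /\ q)) /\ ~((s -> s) -> (r -> t))))
  23. ~(~~(~q \/ (s /\ q)) \/ ((t \/ ((p /\ s) /\ q)) /\ ~((s -> s) -> (r -> t))))
  24. (~~(r \/ t) /\ ~(~~(~q \/ (s /\ q)) \/ ((t \/ ((p /\ s) /\ q)) /\ ~((s -> s) -> (r -> t)))))
Total distinct subformulas = 24

24


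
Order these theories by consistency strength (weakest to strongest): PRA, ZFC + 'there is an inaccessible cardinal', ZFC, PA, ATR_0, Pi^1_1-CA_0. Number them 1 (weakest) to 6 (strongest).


Ordering by consistency strength:
1. PRA
2. PA
3. ATR_0
4. Pi^1_1-CA_0
5. ZFC
6. ZFC + 'there is an inaccessible cardinal'


PRA=1, ZFC + 'there is an inaccessible cardinal'=6, ZFC=5, PA=2, ATR_0=3, Pi^1_1-CA_0=4


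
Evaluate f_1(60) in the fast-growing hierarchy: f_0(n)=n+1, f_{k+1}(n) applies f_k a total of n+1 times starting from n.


f_1(60) = f_0^61(60)
f_0 adds 1 each time, applied 61 times.
f_1(60) = 60 + 61 = 121

121


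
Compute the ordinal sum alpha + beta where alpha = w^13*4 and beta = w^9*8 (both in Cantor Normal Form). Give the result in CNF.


Ordinal addition w^13*4 + w^9*8:
Leading exponent of alpha (13) > leading exponent of beta (9).
Since alpha's term has higher exponent than beta's leading term,
the sum is simply alpha followed by beta.
Result = w^13*4 + w^9*8

w^13*4 + w^9*8


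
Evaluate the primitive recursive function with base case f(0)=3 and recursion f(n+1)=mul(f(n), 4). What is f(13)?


f(0) = 3
f(1) = mul(f(0), 4) = mul(3, 4) = 12
f(2) = mul(f(1), 4) = mul(12, 4) = 48
f(3) = mul(f(2), 4) = mul(48, 4) = 192
f(4) = mul(f(3), 4) = mul(192, 4) = 768
f(5) = mul(f(4), 4) = mul(768, 4) = 3072
f(6) = mul(f(5), 4) = mul(3072, 4) = 12288
f(7) = mul(f(6), 4) = mul(12288, 4) = 49152
f(8) = mul(f(7), 4) = mul(49152, 4) = 196608
f(9) = mul(f(8), 4) = mul(196608, 4) = 786432
f(10) = mul(f(9), 4) = mul(786432, 4) = 3145728
f(11) = mul(f(10), 4) = mul(3145728, 4) = 12582912
f(12) = mul(f(11), 4) = mul(12582912, 4) = 50331648
f(13) = mul(f(12), 4) = mul(50331648, 4) = 201326592


201326592


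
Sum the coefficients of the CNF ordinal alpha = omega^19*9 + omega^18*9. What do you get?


CNF: omega^19*9 + omega^18*9
Coefficients: 9 + 9 = 18

18


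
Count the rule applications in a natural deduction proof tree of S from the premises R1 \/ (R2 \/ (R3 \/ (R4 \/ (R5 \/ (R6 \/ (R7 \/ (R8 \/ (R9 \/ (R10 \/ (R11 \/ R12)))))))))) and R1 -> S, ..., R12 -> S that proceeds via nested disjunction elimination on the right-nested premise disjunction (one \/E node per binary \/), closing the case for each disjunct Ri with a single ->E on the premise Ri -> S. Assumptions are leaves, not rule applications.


The premise R1 \/ (R2 \/ (R3 \/ (R4 \/ (R5 \/ (R6 \/ (R7 \/ (R8 \/ (R9 \/ (R10 \/ (R11 \/ R12)))))))))) contains 12 disjuncts, hence 11 binary \/ connectives.
- Each binary \/ is eliminated once: 11 \/E nodes.
- Each of the 12 cases Ri derives S by one ->E with Ri -> S: 12 ->E nodes.
Total = 11 + 12 = 23

23


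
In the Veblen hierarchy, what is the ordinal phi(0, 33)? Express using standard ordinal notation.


phi(0, 33):
phi(0, beta) = omega^beta by definition.
phi(0, 33) = omega^33

omega^33


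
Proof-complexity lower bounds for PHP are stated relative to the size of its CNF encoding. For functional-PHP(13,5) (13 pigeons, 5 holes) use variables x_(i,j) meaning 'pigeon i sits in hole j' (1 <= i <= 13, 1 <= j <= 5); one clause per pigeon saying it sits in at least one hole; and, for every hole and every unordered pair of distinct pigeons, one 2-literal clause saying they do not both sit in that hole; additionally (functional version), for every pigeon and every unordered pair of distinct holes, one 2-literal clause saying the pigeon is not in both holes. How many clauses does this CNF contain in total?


functional-PHP(13,5): 13 pigeons, 5 holes, 13*5 = 65 variables.
- pigeon clauses: one per pigeon -> 13 clauses
- hole clauses: 5 holes * C(13,2) = 5 * 78 -> 390 clauses
- functional clauses: 13 pigeons * C(5,2) = 13 * 10 -> 130 clauses
Total clauses = 13 + 390 + 130 = 533

533


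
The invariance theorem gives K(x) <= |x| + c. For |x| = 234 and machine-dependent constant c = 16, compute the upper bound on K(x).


K(x) <= |x| + c = 234 + 16 = 250

250


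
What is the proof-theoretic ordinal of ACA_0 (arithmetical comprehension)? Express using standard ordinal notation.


The proof-theoretic ordinal of ACA_0 (arithmetical comprehension) is a standard result in ordinal analysis.
This ordinal is the supremum of order types of primitive recursive well-orderings
that the theory can prove to be well-ordered.
For ACA_0 (arithmetical comprehension), the proof-theoretic ordinal is epsilon_0.

epsilon_0


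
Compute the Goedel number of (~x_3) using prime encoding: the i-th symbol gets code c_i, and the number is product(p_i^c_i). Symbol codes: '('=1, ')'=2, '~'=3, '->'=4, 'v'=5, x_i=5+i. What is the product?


Formula: (~x_3)
Symbol codes: [1, 3, 8, 2]
Primes: [2, 3, 5, 7]
p_1^1 = 2^1 = 2
p_2^3 = 3^3 = 27
p_3^8 = 5^8 = 390625
p_4^2 = 7^2 = 49
Product = 1033593750

1033593750


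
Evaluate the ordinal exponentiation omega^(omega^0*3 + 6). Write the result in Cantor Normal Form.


omega^(omega^0*3 + 6):
omega^0 = 1, so the exponent is 3 + 6 = 9 (finite ordinal addition).
Result = omega^9, already a single CNF term.

omega^9


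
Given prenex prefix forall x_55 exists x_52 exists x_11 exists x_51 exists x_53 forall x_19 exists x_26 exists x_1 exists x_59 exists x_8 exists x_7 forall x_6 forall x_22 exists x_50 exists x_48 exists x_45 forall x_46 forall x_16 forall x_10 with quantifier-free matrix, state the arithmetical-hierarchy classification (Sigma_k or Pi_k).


Leading quantifier is forall, so the class is Pi.
Number of quantifier blocks = alternations + 1 = 6 + 1 = 7.
Classification: Pi_7

Pi_7


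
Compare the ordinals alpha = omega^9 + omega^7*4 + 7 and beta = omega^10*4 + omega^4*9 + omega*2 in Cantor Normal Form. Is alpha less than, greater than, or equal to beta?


Compare term by term from highest exponent:
alpha = omega^9 + omega^7*4 + 7
beta = omega^10*4 + omega^4*9 + omega*2
Term 1: alpha has omega^9*1, beta has omega^10*4
Term 2: alpha has omega^7*4, beta has omega^4*9
Term 3: alpha has omega^0*7, beta has omega^1*2
Result: alpha < beta

alpha < beta


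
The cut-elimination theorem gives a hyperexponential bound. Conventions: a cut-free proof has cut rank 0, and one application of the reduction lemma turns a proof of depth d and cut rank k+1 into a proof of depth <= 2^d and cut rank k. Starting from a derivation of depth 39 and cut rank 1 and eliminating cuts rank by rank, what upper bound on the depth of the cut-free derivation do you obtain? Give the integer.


Each rank reduction sends depth d to at most 2^d; cut rank r needs r reductions.
2_0(39) = 39
2_1(39) = 2^39 = 549755813888
Cut-free depth bound = 549755813888

549755813888


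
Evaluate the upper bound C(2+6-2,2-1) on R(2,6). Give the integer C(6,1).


R(2,6) <= C(2+6-2, 2-1) = C(6, 1)
C(6, 1) = 6! / (1! * 5!)
= 6

6


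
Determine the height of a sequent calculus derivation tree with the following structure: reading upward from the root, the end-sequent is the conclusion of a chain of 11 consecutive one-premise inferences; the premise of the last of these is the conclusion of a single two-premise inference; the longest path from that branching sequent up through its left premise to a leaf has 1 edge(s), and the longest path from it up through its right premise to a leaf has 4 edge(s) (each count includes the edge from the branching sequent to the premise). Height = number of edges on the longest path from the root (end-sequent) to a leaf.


Longest path through the left premise: 1 edges (measured from the branching sequent)
Longest path through the right premise: 4 edges
Height of the subtree rooted at the branching sequent: max(1, 4) = 4
The branching sequent sits 11 edges above the root (the chain of one-premise inferences), so height = 4 + 11 = 15

15


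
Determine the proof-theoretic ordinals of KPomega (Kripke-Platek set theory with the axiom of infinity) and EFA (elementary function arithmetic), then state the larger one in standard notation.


Proof-theoretic ordinal of KPomega (Kripke-Platek set theory with the axiom of infinity): psi_0(epsilon_{Omega+1})
Proof-theoretic ordinal of EFA (elementary function arithmetic): omega^3
Comparing: omega^3 < psi_0(epsilon_{Omega+1}).
The larger ordinal is psi_0(epsilon_{Omega+1}) (from KPomega (Kripke-Platek set theory with the axiom of infinity)).

psi_0(epsilon_{Omega+1})


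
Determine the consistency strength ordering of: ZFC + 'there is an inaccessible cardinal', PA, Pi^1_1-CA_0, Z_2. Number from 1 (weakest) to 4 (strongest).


Ordering by consistency strength:
1. PA
2. Pi^1_1-CA_0
3. Z_2
4. ZFC + 'there is an inaccessible cardinal'


ZFC + 'there is an inaccessible cardinal'=4, PA=1, Pi^1_1-CA_0=2, Z_2=3


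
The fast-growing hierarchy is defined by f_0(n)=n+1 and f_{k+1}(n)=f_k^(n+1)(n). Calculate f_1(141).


f_1(141) = f_0^142(141)
f_0 adds 1 each time, applied 142 times.
f_1(141) = 141 + 142 = 283

283


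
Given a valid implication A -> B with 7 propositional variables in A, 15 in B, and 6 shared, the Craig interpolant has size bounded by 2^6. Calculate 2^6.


Shared atoms = 6
Craig interpolant size bound = 2^6
= 64

64


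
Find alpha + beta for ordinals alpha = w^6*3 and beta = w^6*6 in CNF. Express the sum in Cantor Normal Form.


Ordinal addition w^6*3 + w^6*6:
Both terms have the same exponent 6.
w^e*c + w^e*d = w^e*(c+d).
Result = w^6*(3+6) = w^6*9

w^6*9


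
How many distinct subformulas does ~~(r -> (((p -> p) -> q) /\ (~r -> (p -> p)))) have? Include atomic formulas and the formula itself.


Formula: ~~(r -> (((p -> p) -> q) /\ (~r -> (p -> p))))
Subformulas found:
  1. q
  2. r
  3. p
  4. ~r
  5. (p -> p)
  6. ((p -> p) -> q)
  7. (~r -> (p -> p))
  8. (((p -> p) -> q) /\ (~r -> (p -> p)))
  9. (r -> (((p -> p) -> q) /\ (~r -> (p -> p))))
  10. ~(r -> (((p -> p) -> q) /\ (~r -> (p -> p))))
  11. ~~(r -> (((p -> p) -> q) /\ (~r -> (p -> p))))
Total distinct subformulas = 11

11


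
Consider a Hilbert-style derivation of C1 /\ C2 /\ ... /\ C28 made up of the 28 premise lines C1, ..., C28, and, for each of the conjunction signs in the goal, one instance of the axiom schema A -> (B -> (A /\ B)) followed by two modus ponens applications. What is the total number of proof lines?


Conjoining 28 premises:
- 28 premise lines
- the goal has 27 conjunction signs; each costs 1 axiom instance + 2 MP = 3 lines: 3 * 27 = 81
Total = 28 + 81 = 109 lines.

109


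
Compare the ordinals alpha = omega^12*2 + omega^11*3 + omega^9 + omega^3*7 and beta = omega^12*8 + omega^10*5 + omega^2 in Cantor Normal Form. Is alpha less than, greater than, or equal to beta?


Compare term by term from highest exponent:
alpha = omega^12*2 + omega^11*3 + omega^9 + omega^3*7
beta = omega^12*8 + omega^10*5 + omega^2
Term 1: alpha has omega^12*2, beta has omega^12*8
Term 2: alpha has omega^11*3, beta has omega^10*5
Term 3: alpha has omega^9*1, beta has omega^2*1
Term 4: alpha has omega^3*7, beta has omega^0*0
Result: alpha < beta

alpha < beta


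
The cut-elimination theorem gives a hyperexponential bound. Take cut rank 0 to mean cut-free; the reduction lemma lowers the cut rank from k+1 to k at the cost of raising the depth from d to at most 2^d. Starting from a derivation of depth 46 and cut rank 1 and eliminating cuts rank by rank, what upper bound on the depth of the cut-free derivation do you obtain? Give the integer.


Each rank reduction sends depth d to at most 2^d; cut rank r needs r reductions.
2_0(46) = 46
2_1(46) = 2^46 = 70368744177664
Cut-free depth bound = 70368744177664

70368744177664


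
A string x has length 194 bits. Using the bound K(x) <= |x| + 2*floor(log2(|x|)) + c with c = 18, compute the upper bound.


floor(log2(194)) = 7
2 * 7 = 14
K(x) <= 194 + 14 + 18 = 226

226


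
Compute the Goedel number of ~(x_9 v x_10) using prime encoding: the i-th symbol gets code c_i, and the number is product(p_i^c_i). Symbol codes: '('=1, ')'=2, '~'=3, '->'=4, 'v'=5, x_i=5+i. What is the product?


Formula: ~(x_9 v x_10)
Symbol codes: [3, 1, 14, 5, 15, 2]
Primes: [2, 3, 5, 7, 11, 13]
p_1^3 = 2^3 = 8
p_2^1 = 3^1 = 3
p_3^14 = 5^14 = 6103515625
p_4^5 = 7^5 = 16807
p_5^15 = 11^15 = 4177248169415651
p_6^2 = 13^2 = 169
Product = 1738034866287500249169873046875000

1738034866287500249169873046875000


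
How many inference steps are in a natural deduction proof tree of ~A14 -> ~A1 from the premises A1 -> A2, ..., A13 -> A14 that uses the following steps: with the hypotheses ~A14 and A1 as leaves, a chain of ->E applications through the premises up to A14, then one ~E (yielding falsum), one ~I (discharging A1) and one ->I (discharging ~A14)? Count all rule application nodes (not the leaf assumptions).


From hypothesis A1, 13 ->E steps along the 13 premises yield A14.
~E with hypothesis ~A14 gives falsum (1 node); ~I discharging A1 gives ~A1 (1 node); ->I discharging ~A14 gives the goal (1 node).
Total = 13 + 3 = 16 inference nodes.

16


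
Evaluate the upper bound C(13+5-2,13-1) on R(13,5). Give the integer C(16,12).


R(13,5) <= C(13+5-2, 13-1) = C(16, 12)
C(16, 12) = 16! / (12! * 4!)
= 1820

1820


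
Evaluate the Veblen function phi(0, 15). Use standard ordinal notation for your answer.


phi(0, 15):
phi(0, beta) = omega^beta by definition.
phi(0, 15) = omega^15

omega^15


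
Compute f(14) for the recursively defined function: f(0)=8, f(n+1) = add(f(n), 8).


f(0) = 8
f(1) = add(f(0), 8) = add(8, 8) = 16
f(2) = add(f(1), 8) = add(16, 8) = 24
f(3) = add(f(2), 8) = add(24, 8) = 32
f(4) = add(f(3), 8) = add(32, 8) = 40
f(5) = add(f(4), 8) = add(40, 8) = 48
f(6) = add(f(5), 8) = add(48, 8) = 56
f(7) = add(f(6), 8) = add(56, 8) = 64
f(8) = add(f(7), 8) = add(64, 8) = 72
f(9) = add(f(8), 8) = add(72, 8) = 80
f(10) = add(f(9), 8) = add(80, 8) = 88
f(11) = add(f(10), 8) = add(88, 8) = 96
f(12) = add(f(11), 8) = add(96, 8) = 104
f(13) = add(f(12), 8) = add(104, 8) = 112
f(14) = add(f(13), 8) = add(112, 8) = 120


120


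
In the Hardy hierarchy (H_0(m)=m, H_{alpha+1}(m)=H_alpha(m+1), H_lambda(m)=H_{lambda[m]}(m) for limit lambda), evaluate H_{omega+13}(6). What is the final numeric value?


H_{omega+13}(6):
Unwind the 13 successor steps: H_{omega+13}(6) = H_omega(6+13) = H_omega(19).
H_omega(m) = H_m(m) = m + m = 2m.
Result = 2 * 19 = 38

38


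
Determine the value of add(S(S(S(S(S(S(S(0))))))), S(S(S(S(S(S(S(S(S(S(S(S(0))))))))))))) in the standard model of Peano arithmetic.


add(S^7(0), S^12(0)):
S^7(0) = 7
S^12(0) = 12
7 + 12 = 19

19


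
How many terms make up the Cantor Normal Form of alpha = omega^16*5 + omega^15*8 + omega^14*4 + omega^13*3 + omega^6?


CNF: omega^16*5 + omega^15*8 + omega^14*4 + omega^13*3 + omega^6
Count the summands separated by '+':
  term 1: omega^16*5
  term 2: omega^15*8
  term 3: omega^14*4
  term 4: omega^13*3
  term 5: omega^6
Total terms = 5

5


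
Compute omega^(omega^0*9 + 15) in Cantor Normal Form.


omega^(omega^0*9 + 15):
omega^0 = 1, so the exponent is 9 + 15 = 24 (finite ordinal addition).
Result = omega^24, already a single CNF term.

omega^24


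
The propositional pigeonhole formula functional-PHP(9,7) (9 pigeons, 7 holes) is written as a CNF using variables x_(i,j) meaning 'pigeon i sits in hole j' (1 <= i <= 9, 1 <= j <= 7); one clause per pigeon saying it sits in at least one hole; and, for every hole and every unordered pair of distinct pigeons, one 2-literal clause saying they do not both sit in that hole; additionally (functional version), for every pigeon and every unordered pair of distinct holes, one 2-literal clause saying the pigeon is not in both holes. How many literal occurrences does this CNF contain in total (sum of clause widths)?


functional-PHP(9,7): 9 pigeons, 7 holes, 9*7 = 63 variables.
- pigeon clauses: one per pigeon -> 9 clauses of width 7 -> 63 literals
- hole clauses: 7 holes * C(9,2) = 7 * 36 -> 252 clauses of width 2 -> 504 literals
- functional clauses: 9 pigeons * C(7,2) = 9 * 21 -> 189 clauses of width 2 -> 378 literals
Total literal occurrences = 63 + 504 + 378 = 945

945


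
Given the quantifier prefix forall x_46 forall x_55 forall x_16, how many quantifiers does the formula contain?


Quantifier prefix has 3 quantifier symbols.
Quantifier depth = 3

3


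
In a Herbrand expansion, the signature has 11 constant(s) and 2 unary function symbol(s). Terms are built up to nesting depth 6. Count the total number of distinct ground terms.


Herbrand terms by depth:
Depth 0: 11 constants
Depth 1: 22 new terms (running total: 33)
Depth 2: 44 new terms (running total: 77)
Depth 3: 88 new terms (running total: 165)
Depth 4: 176 new terms (running total: 341)
Depth 5: 352 new terms (running total: 693)
Depth 6: 704 new terms (running total: 1397)
Total distinct ground terms = 1397

1397


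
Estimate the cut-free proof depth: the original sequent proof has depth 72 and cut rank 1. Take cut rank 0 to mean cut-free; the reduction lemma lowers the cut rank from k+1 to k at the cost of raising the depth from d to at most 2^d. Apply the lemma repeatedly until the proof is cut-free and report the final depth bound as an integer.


Each rank reduction sends depth d to at most 2^d; cut rank r needs r reductions.
2_0(72) = 72
2_1(72) = 2^72 = 4722366482869645213696
Cut-free depth bound = 4722366482869645213696

4722366482869645213696


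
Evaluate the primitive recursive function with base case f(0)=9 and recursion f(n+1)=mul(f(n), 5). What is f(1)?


f(0) = 9
f(1) = mul(f(0), 5) = mul(9, 5) = 45


45


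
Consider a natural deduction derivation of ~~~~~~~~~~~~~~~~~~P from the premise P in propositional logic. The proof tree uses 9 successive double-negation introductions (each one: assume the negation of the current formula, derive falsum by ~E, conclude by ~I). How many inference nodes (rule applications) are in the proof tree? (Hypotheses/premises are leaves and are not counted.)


Each double-negation introduction (from C infer ~~C) uses 2 inference nodes: one ~E (C and ~C give falsum) and one ~I (discharge ~C).
9 double negations = 9 * 2 = 18 inference nodes.

18


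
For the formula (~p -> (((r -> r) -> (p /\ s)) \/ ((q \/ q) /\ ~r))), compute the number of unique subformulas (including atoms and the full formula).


Formula: (~p -> (((r -> r) -> (p /\ s)) \/ ((q \/ q) /\ ~r)))
Subformulas found:
  1. q
  2. s
  3. r
  4. p
  5. ~p
  6. ~r
  7. (p /\ s)
  8. (r -> r)
  9. (q \/ q)
  10. ((q \/ q) /\ ~r)
  11. ((r -> r) -> (p /\ s))
  12. (((r -> r) -> (p /\ s)) \/ ((q \/ q) /\ ~r))
  13. (~p -> (((r -> r) -> (p /\ s)) \/ ((q \/ q) /\ ~r)))
Total distinct subformulas = 13

13


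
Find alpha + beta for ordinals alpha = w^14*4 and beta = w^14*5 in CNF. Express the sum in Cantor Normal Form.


Ordinal addition w^14*4 + w^14*5:
Both terms have the same exponent 14.
w^e*c + w^e*d = w^e*(c+d).
Result = w^14*(4+5) = w^14*9

w^14*9


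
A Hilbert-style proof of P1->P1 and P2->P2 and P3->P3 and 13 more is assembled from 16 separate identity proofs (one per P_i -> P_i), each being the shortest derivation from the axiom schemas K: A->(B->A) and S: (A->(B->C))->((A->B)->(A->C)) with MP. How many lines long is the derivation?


The shortest proof of A->A from K and S in the Hilbert calculus has exactly 5 lines:
(1) K instance A->((A->A)->A), (2) S instance, (3) MP on 1,2, (4) K instance A->(A->A), (5) MP on 3,4.
For 16 independent identities: 16 * 5 = 80 lines total.

80


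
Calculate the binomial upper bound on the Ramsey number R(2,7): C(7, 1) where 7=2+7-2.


R(2,7) <= C(2+7-2, 2-1) = C(7, 1)
C(7, 1) = 7! / (1! * 6!)
= 7

7


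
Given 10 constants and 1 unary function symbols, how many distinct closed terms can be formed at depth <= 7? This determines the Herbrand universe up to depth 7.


Herbrand terms by depth:
Depth 0: 10 constants
Depth 1: 10 new terms (running total: 20)
Depth 2: 10 new terms (running total: 30)
Depth 3: 10 new terms (running total: 40)
Depth 4: 10 new terms (running total: 50)
Depth 5: 10 new terms (running total: 60)
Depth 6: 10 new terms (running total: 70)
Depth 7: 10 new terms (running total: 80)
Total distinct ground terms = 80

80


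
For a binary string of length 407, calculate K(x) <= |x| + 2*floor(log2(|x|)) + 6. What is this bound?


floor(log2(407)) = 8
2 * 8 = 16
K(x) <= 407 + 16 + 6 = 429

429


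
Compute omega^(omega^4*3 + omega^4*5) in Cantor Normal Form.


omega^(omega^4*3 + omega^4*5):
Both terms of the exponent have the same exponent 4, so they merge: omega^4*3 + omega^4*5 = omega^4*(3+5) = omega^4*8.
omega raised to a CNF ordinal is a single CNF term: Result = omega^(omega^4*8)

omega^(omega^4*8)


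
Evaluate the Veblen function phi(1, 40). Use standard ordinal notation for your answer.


phi(1, 40):
phi(1, beta) = epsilon_beta (the beta-th epsilon number).
phi(1, 40) = epsilon_40

epsilon_40


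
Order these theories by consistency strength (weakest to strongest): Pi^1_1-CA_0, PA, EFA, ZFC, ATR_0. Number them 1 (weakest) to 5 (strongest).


Ordering by consistency strength:
1. EFA
2. PA
3. ATR_0
4. Pi^1_1-CA_0
5. ZFC


Pi^1_1-CA_0=4, PA=2, EFA=1, ZFC=5, ATR_0=3


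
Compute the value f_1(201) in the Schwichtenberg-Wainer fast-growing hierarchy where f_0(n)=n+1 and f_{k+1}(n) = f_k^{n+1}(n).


f_1(201) = f_0^202(201)
f_0 adds 1 each time, applied 202 times.
f_1(201) = 201 + 202 = 403

403


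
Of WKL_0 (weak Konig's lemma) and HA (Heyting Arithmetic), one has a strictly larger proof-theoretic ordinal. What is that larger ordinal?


Proof-theoretic ordinal of WKL_0 (weak Konig's lemma): omega^omega
Proof-theoretic ordinal of HA (Heyting Arithmetic): epsilon_0
Comparing: omega^omega < epsilon_0.
The larger ordinal is epsilon_0 (from HA (Heyting Arithmetic)).

epsilon_0


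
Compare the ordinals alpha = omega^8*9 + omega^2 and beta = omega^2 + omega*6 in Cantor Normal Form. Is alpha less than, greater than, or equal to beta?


Compare term by term from highest exponent:
alpha = omega^8*9 + omega^2
beta = omega^2 + omega*6
Term 1: alpha has omega^8*9, beta has omega^2*1
Term 2: alpha has omega^2*1, beta has omega^1*6
Result: alpha > beta

alpha > beta


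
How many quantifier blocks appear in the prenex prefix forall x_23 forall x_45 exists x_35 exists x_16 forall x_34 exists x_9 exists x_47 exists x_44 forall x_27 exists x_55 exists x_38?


Alternations = 5.
Blocks = alternations + 1 = 6

6


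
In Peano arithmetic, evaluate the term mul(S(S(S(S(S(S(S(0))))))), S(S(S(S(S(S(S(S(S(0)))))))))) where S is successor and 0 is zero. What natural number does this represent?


mul(S^7(0), S^9(0)):
S^7(0) = 7
S^9(0) = 9
7 * 9 = 63

63


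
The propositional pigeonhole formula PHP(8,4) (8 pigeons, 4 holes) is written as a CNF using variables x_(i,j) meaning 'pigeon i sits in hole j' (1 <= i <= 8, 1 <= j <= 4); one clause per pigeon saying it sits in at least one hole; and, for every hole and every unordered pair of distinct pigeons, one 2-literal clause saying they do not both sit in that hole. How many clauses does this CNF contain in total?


PHP(8,4): 8 pigeons, 4 holes, 8*4 = 32 variables.
- pigeon clauses: one per pigeon -> 8 clauses
- hole clauses: 4 holes * C(8,2) = 4 * 28 -> 112 clauses
Total clauses = 8 + 112 = 120

120


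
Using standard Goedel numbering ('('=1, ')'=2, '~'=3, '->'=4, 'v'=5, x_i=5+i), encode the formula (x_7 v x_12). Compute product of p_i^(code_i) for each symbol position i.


Formula: (x_7 v x_12)
Symbol codes: [1, 12, 5, 17, 2]
Primes: [2, 3, 5, 7, 11]
p_1^1 = 2^1 = 2
p_2^12 = 3^12 = 531441
p_3^5 = 5^5 = 3125
p_4^17 = 7^17 = 232630513987207
p_5^2 = 11^2 = 121
Product = 93494728444055676935793750

93494728444055676935793750


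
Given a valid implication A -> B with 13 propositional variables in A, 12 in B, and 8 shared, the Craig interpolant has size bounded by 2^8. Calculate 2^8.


Shared atoms = 8
Craig interpolant size bound = 2^8
= 256

256


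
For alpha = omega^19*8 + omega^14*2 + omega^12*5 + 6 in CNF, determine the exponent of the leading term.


CNF: omega^19*8 + omega^14*2 + omega^12*5 + 6
The leading term is omega^19*8, which has exponent 19.

19


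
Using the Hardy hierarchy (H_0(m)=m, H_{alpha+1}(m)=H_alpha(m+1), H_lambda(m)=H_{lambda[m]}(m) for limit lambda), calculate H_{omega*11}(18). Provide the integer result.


H_{omega*11}(18):
For the Hardy hierarchy, H_{omega*k}(n) = 2^k * n.
2^11 = 2048.
2048 * 18 = 36864

36864


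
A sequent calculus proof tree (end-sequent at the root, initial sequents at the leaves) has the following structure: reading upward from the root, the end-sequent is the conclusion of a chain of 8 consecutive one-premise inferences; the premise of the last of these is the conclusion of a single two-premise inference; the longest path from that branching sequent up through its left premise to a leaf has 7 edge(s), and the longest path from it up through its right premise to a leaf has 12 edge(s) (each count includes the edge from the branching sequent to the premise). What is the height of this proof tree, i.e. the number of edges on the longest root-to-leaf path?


Longest path through the left premise: 7 edges (measured from the branching sequent)
Longest path through the right premise: 12 edges
Height of the subtree rooted at the branching sequent: max(7, 12) = 12
The branching sequent sits 8 edges above the root (the chain of one-premise inferences), so height = 12 + 8 = 20

20


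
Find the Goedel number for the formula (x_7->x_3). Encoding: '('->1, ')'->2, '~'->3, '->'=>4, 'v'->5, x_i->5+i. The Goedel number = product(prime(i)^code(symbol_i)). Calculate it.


Formula: (x_7->x_3)
Symbol codes: [1, 12, 4, 8, 2]
Primes: [2, 3, 5, 7, 11]
p_1^1 = 2^1 = 2
p_2^12 = 3^12 = 531441
p_3^4 = 5^4 = 625
p_4^8 = 7^8 = 5764801
p_5^2 = 11^2 = 121
Product = 463377305746451250

463377305746451250


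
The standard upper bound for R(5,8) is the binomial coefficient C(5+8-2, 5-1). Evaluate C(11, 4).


R(5,8) <= C(5+8-2, 5-1) = C(11, 4)
C(11, 4) = 11! / (4! * 7!)
= 330

330


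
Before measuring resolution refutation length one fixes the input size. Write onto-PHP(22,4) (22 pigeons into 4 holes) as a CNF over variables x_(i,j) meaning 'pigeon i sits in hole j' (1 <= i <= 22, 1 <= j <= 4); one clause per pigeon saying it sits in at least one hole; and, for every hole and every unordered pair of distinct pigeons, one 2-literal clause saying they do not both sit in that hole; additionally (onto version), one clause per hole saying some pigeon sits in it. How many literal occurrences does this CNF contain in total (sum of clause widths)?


onto-PHP(22,4): 22 pigeons, 4 holes, 22*4 = 88 variables.
- pigeon clauses: one per pigeon -> 22 clauses of width 4 -> 88 literals
- hole clauses: 4 holes * C(22,2) = 4 * 231 -> 924 clauses of width 2 -> 1848 literals
- onto clauses: one per hole -> 4 clauses of width 22 -> 88 literals
Total literal occurrences = 88 + 1848 + 88 = 2024

2024


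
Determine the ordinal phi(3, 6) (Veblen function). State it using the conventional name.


phi(3, 6):
phi(3, beta) = eta_beta (the beta-th eta number, fixed point of zeta).
phi(3, 6) = eta_6

eta_6


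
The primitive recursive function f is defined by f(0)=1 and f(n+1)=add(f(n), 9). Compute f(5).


f(0) = 1
f(1) = add(f(0), 9) = add(1, 9) = 10
f(2) = add(f(1), 9) = add(10, 9) = 19
f(3) = add(f(2), 9) = add(19, 9) = 28
f(4) = add(f(3), 9) = add(28, 9) = 37
f(5) = add(f(4), 9) = add(37, 9) = 46


46


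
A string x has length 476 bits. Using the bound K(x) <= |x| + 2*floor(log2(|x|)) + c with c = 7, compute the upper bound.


floor(log2(476)) = 8
2 * 8 = 16
K(x) <= 476 + 16 + 7 = 499

499


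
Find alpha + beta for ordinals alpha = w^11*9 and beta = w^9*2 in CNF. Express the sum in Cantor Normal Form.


Ordinal addition w^11*9 + w^9*2:
Leading exponent of alpha (11) > leading exponent of beta (9).
Since alpha's term has higher exponent than beta's leading term,
the sum is simply alpha followed by beta.
Result = w^11*9 + w^9*2

w^11*9 + w^9*2


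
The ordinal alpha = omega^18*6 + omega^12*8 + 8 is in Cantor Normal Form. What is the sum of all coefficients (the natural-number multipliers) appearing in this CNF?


CNF: omega^18*6 + omega^12*8 + 8
Coefficients: 6 + 8 + 8 = 22

22


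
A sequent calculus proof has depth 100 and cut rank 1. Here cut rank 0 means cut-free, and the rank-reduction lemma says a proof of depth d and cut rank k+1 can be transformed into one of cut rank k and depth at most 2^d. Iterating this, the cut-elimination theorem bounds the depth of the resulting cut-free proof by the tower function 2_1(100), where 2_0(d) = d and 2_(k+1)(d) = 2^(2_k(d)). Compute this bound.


Each rank reduction sends depth d to at most 2^d; cut rank r needs r reductions.
2_0(100) = 100
2_1(100) = 2^100 = 1267650600228229401496703205376
Cut-free depth bound = 1267650600228229401496703205376

1267650600228229401496703205376


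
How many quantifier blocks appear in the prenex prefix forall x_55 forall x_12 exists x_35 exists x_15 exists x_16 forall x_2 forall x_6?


Alternations = 2.
Blocks = alternations + 1 = 3

3


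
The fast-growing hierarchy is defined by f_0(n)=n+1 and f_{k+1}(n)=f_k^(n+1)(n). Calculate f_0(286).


f_0(286) = 286 + 1 = 287

287


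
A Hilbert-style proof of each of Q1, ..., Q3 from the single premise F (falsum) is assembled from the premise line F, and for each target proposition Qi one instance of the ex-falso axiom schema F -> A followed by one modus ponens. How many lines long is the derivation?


Ex falso, line by line:
- 1 premise line (F)
- 3 targets, each needing 1 axiom instance (F -> Qi) + 1 MP = 2 lines: 2 * 3 = 6
Total = 1 + 6 = 7 lines.

7


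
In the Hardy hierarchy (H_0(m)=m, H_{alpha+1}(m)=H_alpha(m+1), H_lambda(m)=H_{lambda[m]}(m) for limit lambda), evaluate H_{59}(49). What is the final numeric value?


H_59(49):
For finite ordinals k, H_k(n) = n + k (each successor step adds 1).
H_59(49) = 49 + 59 = 108

108


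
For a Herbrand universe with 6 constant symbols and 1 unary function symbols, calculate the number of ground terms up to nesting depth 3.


Herbrand terms by depth:
Depth 0: 6 constants
Depth 1: 6 new terms (running total: 12)
Depth 2: 6 new terms (running total: 18)
Depth 3: 6 new terms (running total: 24)
Total distinct ground terms = 24

24


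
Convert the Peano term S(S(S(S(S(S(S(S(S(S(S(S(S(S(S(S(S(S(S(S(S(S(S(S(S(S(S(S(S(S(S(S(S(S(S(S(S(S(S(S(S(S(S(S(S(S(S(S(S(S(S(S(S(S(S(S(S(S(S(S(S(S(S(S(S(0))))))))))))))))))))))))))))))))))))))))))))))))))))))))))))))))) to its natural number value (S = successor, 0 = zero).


Counting successors applied to 0:
65 applications of S to 0 = 65

65


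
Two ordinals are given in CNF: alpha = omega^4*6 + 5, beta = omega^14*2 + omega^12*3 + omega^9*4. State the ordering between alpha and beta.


Compare term by term from highest exponent:
alpha = omega^4*6 + 5
beta = omega^14*2 + omega^12*3 + omega^9*4
Term 1: alpha has omega^4*6, beta has omega^14*2
Term 2: alpha has omega^0*5, beta has omega^12*3
Term 3: alpha has omega^0*0, beta has omega^9*4
Result: alpha < beta

alpha < beta


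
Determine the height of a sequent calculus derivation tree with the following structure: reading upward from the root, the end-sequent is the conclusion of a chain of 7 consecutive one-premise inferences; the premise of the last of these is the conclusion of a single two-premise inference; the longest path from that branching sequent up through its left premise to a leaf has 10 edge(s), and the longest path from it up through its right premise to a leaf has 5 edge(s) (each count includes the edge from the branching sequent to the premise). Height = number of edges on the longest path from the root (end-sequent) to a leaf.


Longest path through the left premise: 10 edges (measured from the branching sequent)
Longest path through the right premise: 5 edges
Height of the subtree rooted at the branching sequent: max(10, 5) = 10
The branching sequent sits 7 edges above the root (the chain of one-premise inferences), so height = 10 + 7 = 17

17


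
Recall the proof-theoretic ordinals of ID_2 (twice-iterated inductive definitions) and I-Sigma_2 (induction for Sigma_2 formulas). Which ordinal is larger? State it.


Proof-theoretic ordinal of ID_2 (twice-iterated inductive definitions): psi_0(epsilon_{Omega_2+1})
Proof-theoretic ordinal of I-Sigma_2 (induction for Sigma_2 formulas): omega^(omega^omega)
Comparing: omega^(omega^omega) < psi_0(epsilon_{Omega_2+1}).
The larger ordinal is psi_0(epsilon_{Omega_2+1}) (from ID_2 (twice-iterated inductive definitions)).

psi_0(epsilon_{Omega_2+1})


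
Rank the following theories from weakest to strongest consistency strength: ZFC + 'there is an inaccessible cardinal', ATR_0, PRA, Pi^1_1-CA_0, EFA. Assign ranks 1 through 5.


Ordering by consistency strength:
1. EFA
2. PRA
3. ATR_0
4. Pi^1_1-CA_0
5. ZFC + 'there is an inaccessible cardinal'


ZFC + 'there is an inaccessible cardinal'=5, ATR_0=3, PRA=2, Pi^1_1-CA_0=4, EFA=1


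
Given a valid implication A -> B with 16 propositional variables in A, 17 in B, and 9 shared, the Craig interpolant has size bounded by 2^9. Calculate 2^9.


Shared atoms = 9
Craig interpolant size bound = 2^9
= 512

512


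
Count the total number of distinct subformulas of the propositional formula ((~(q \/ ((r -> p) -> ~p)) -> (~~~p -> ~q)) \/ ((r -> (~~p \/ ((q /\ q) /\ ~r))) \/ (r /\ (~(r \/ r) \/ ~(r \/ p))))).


Formula: ((~(q \/ ((r -> p) -> ~p)) -> (~~~p -> ~q)) \/ ((r -> (~~p \/ ((q /\ q) /\ ~r))) \/ (r /\ (~(r \/ r) \/ ~(r \/ p)))))
Subformulas found:
  1. r
  2. q
  3. p
  4. ~p
  5. ~r
  6. ~q
  7. ~~p
  8. ~~~p
  9. (r -> p)
  10. (q /\ q)
  11. (r \/ p)
  12. (r \/ r)
  13. ~(r \/ p)
  14. ~(r \/ r)
  15. (~~~p -> ~q)
  16. ((r -> p) -> ~p)
  17. ((q /\ q) /\ ~r)
  18. (q \/ ((r -> p) -> ~p))
  19. (~(r \/ r) \/ ~(r \/ p))
  20. ~(q \/ ((r -> p) -> ~p))
  21. (~~p \/ ((q /\ q) /\ ~r))
  22. (r /\ (~(r \/ r) \/ ~(r \/ p)))
  23. (r -> (~~p \/ ((q /\ q) /\ ~r)))
  24. (~(q \/ ((r -> p) -> ~p)) -> (~~~p -> ~q))
  25. ((r -> (~~p \/ ((q /\ q) /\ ~r))) \/ (r /\ (~(r \/ r) \/ ~(r \/ p))))
  26. ((~(q \/ ((r -> p) -> ~p)) -> (~~~p -> ~q)) \/ ((r -> (~~p \/ ((q /\ q) /\ ~r))) \/ (r /\ (~(r \/ r) \/ ~(r \/ p)))))
Total distinct subformulas = 26

26


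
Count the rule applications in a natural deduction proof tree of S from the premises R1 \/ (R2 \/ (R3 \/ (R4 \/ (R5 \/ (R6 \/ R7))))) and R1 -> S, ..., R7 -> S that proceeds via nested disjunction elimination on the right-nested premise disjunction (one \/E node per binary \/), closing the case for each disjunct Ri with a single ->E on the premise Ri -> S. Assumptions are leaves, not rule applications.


The premise R1 \/ (R2 \/ (R3 \/ (R4 \/ (R5 \/ (R6 \/ R7))))) contains 7 disjuncts, hence 6 binary \/ connectives.
- Each binary \/ is eliminated once: 6 \/E nodes.
- Each of the 7 cases Ri derives S by one ->E with Ri -> S: 7 ->E nodes.
Total = 6 + 7 = 13

13


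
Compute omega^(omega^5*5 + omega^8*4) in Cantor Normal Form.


omega^(omega^5*5 + omega^8*4):
In ordinal addition a term is absorbed by a following term of strictly larger exponent: 5 < 8, so omega^5*5 + omega^8*4 = omega^8*4.
omega raised to a CNF ordinal is a single CNF term: Result = omega^(omega^8*4)

omega^(omega^8*4)


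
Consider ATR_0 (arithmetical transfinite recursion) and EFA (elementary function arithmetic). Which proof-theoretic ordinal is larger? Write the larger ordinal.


Proof-theoretic ordinal of ATR_0 (arithmetical transfinite recursion): Gamma_0
Proof-theoretic ordinal of EFA (elementary function arithmetic): omega^3
Comparing: omega^3 < Gamma_0.
The larger ordinal is Gamma_0 (from ATR_0 (arithmetical transfinite recursion)).

Gamma_0


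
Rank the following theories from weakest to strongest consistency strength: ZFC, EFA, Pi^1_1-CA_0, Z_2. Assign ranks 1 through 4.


Ordering by consistency strength:
1. EFA
2. Pi^1_1-CA_0
3. Z_2
4. ZFC


ZFC=4, EFA=1, Pi^1_1-CA_0=2, Z_2=3


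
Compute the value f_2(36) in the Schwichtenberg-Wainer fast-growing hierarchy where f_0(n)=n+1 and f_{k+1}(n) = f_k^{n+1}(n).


f_2(36) = f_1^37(36)
f_1(m) = 2m + 1.
Iterating: f_1^k(n) = 2^k*(n+1) - 1.
f_2(36) = 2^37*(36+1) - 1 = 137438953472*37 - 1 = 5085241278463

5085241278463


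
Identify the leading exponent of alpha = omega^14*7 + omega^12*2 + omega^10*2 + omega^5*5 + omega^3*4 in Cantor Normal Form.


CNF: omega^14*7 + omega^12*2 + omega^10*2 + omega^5*5 + omega^3*4
The leading term is omega^14*7, which has exponent 14.

14


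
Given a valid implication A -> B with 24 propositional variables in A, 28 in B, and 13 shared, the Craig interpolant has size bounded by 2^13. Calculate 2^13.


Shared atoms = 13
Craig interpolant size bound = 2^13
= 8192

8192


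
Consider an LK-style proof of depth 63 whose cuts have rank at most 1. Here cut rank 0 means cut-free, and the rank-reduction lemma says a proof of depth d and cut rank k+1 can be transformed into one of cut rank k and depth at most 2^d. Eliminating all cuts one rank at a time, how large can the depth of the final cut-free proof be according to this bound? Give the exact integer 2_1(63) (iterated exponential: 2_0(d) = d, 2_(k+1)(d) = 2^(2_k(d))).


Each rank reduction sends depth d to at most 2^d; cut rank r needs r reductions.
2_0(63) = 63
2_1(63) = 2^63 = 9223372036854775808
Cut-free depth bound = 9223372036854775808

9223372036854775808
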